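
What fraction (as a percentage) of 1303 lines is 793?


Coverage = covered / total * 100
Coverage = 793 / 1303 * 100
Coverage = 60.86%

60.86%


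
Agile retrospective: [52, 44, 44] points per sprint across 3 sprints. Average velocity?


Formula: Avg velocity = Total points / Number of sprints
Points: [52, 44, 44]
Sum = 52 + 44 + 44 = 140
Avg velocity = 140 / 3 = 46.67 points/sprint

46.67 points/sprint


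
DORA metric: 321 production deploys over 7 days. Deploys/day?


Formula: deployments per day = releases / days
= 321 / 7
= 45.857 deploys/day
(equivalently, 321.0 deploys/week)

45.857 deploys/day


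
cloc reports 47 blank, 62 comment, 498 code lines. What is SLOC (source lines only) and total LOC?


Total LOC = blank + comment + code
Total LOC = 47 + 62 + 498 = 607
SLOC (source only) = code = 498

Total LOC: 607, SLOC: 498


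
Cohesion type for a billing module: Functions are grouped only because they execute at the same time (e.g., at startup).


Reasoning: Related by timing only
Type: Temporal cohesion

Temporal cohesion


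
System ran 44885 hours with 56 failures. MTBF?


Formula: MTBF = Total operating time / Number of failures
MTBF = 44885 / 56
MTBF = 801.52 hours

801.52 hours


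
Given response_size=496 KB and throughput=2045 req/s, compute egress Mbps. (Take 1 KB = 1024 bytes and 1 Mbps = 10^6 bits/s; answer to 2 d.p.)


Formula: Mbps = payload_bytes * RPS * 8 / 1e6
Payload per request = 496 KB = 496 * 1024 = 507904 bytes
Total bytes/sec = 507904 * 2045 = 1038663680
Total bits/sec = 1038663680 * 8 = 8309309440
Mbps = 8309309440 / 1e6 = 8309.31

8309.31 Mbps


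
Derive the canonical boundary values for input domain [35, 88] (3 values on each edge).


Range: [35, 88]
Boundaries: just below min, min, min+1, max-1, max, just above max
Values: [34, 35, 36, 87, 88, 89]

[34, 35, 36, 87, 88, 89]


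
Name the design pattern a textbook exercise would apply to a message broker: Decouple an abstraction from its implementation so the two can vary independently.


This matches the Bridge pattern

Bridge


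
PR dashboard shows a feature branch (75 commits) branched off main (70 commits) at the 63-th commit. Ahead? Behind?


Common ancestor: commit #63
feature commits after divergence: 75 - 63 = 12
main commits after divergence: 70 - 63 = 7
feature is 12 commits ahead of main
main is 7 commits ahead of feature

feature ahead: 12, main ahead: 7


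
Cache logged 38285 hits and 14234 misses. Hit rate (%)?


Formula: hit rate = hits / (hits + misses) * 100
hit rate = 38285 / (38285 + 14234) * 100
hit rate = 38285 / 52519 * 100
hit rate = 72.9%

72.9%


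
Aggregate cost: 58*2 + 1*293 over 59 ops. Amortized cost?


Formula: Amortized cost = Total cost / Operations
Total cost = (58 * 2) + (1 * 293)
Total cost = 116 + 293 = 409
Amortized = 409 / 59 = 6.9322

6.9322


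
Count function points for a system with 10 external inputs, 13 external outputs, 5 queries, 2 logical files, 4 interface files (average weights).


UFP = EI*4 + EO*5 + EQ*4 + ILF*10 + EIF*7
UFP = 10*4 + 13*5 + 5*4 + 2*10 + 4*7
UFP = 40 + 65 + 20 + 20 + 28
UFP = 173

173


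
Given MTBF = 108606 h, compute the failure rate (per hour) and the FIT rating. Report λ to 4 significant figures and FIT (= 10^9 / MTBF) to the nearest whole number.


Formula: λ = 1 / MTBF; FIT = λ × 1e9 = 1e9 / MTBF
λ = 1 / 108606 ≈ 9.208e-06 failures/hour
FIT = 1e9 / 108606 ≈ 9208 failures per 1e9 hours (nearest whole number)

λ = 9.208e-06 /h, FIT = 9208


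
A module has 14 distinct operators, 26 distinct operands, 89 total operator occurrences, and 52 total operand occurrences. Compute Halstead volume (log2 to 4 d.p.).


Formula: V = N * log2(η), where N = N1 + N2 and η = η1 + η2
η = 14 + 26 = 40
N = 89 + 52 = 141
log2(40) ≈ 5.3219
V = 141 * 5.3219 = 750.39

750.39


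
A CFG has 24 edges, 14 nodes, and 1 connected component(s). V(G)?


Formula: V(G) = E - N + 2P
V(G) = 24 - 14 + 2*1
V(G) = 10 + 2
V(G) = 12

12


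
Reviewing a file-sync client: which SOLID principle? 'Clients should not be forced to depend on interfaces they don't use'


This describes the Interface Segregation Principle (ISP)

Interface Segregation Principle (ISP)


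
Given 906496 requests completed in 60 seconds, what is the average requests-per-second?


Formula: throughput = requests / seconds
throughput = 906496 / 60
throughput = 15108.27 requests/second

15108.27 requests/second


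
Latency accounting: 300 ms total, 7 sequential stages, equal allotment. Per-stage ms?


Formula: per_stage = total_budget / stages
per_stage = 300 / 7
per_stage = 42.86 ms

42.86 ms


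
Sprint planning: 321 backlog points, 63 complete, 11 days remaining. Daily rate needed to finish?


Formula: Required rate = Remaining points / Days left
Remaining = 321 - 63 = 258 points
Required rate = 258 / 11 = 23.45 points/day

23.45 points/day


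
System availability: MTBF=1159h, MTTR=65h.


Availability = MTBF / (MTBF + MTTR)
Availability = 1159 / (1159 + 65)
Availability = 1159 / 1224
Availability = 94.6895%

94.6895%


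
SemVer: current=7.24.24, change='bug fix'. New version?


Current: 7.24.24
Change category: 'bug fix' → patch bump
SemVer rule: patch bump → increment PATCH (MAJOR and MINOR unchanged)
New: 7.24.25

7.24.25


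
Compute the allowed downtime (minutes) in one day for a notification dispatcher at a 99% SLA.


Formula: allowed downtime = period * (100 - SLA) / 100
Period (day) = 1440 minutes
Unavailability fraction = (100 - 99.0) / 100
Allowed downtime = 1440 * (100 - 99.0) / 100
Allowed downtime = 14.4 minutes

14.4 minutes


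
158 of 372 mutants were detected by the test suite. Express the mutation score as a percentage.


Mutation score = killed / total * 100
Mutation score = 158 / 372 * 100
Mutation score = 42.47%

42.47%


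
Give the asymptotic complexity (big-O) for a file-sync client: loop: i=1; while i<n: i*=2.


Reasoning: i doubles each step so iterations are log2(n)
Complexity: O(log n)

O(log n)


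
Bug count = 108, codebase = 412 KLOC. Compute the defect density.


Defect density = defects / KLOC
Defect density = 108 / 412
Defect density = 0.262 defects/KLOC

0.262 defects/KLOC


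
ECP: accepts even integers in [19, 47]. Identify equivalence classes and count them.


Constraint: even integers in [19, 47]
Class 1: x < 19 — out-of-range invalid
Class 2: x in [19,47] but odd — wrong type invalid
Class 3: x in [19,47] and even — valid
Class 4: x > 47 — out-of-range invalid
Total equivalence classes: 4

4 equivalence classes


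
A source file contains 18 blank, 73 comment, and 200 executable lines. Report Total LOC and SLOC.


Total LOC = blank + comment + code
Total LOC = 18 + 73 + 200 = 291
SLOC (source only) = code = 200

Total LOC: 291, SLOC: 200


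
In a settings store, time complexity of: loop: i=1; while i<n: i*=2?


Reasoning: i doubles each step so iterations are log2(n)
Complexity: O(log n)

O(log n)


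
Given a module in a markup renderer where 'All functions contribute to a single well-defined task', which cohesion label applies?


Reasoning: Best: single purpose
Type: Functional cohesion

Functional cohesion


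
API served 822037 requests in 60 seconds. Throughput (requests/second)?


Formula: throughput = requests / seconds
throughput = 822037 / 60
throughput = 13700.62 requests/second

13700.62 requests/second


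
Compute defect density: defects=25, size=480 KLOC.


Defect density = defects / KLOC
Defect density = 25 / 480
Defect density = 0.052 defects/KLOC

0.052 defects/KLOC


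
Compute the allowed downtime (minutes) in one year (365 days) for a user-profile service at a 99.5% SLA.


Formula: allowed downtime = period * (100 - SLA) / 100
Period (year (365 days)) = 525600 minutes
Unavailability fraction = (100 - 99.5) / 100
Allowed downtime = 525600 * (100 - 99.5) / 100
Allowed downtime = 2628.0 minutes

2628.0 minutes


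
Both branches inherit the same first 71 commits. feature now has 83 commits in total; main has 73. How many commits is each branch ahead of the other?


Common ancestor: commit #71
feature commits after divergence: 83 - 71 = 12
main commits after divergence: 73 - 71 = 2
feature is 12 commits ahead of main
main is 2 commits ahead of feature

feature ahead: 12, main ahead: 2


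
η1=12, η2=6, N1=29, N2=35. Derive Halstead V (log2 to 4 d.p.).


Formula: V = N * log2(η), where N = N1 + N2 and η = η1 + η2
η = 12 + 6 = 18
N = 29 + 35 = 64
log2(18) ≈ 4.1699
V = 64 * 4.1699 = 266.87

266.87


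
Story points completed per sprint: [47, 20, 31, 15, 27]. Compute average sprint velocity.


Formula: Avg velocity = Total points / Number of sprints
Points: [47, 20, 31, 15, 27]
Sum = 47 + 20 + 31 + 15 + 27 = 140
Avg velocity = 140 / 5 = 28.0 points/sprint

28.0 points/sprint


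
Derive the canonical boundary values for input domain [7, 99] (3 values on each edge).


Range: [7, 99]
Boundaries: just below min, min, min+1, max-1, max, just above max
Values: [6, 7, 8, 98, 99, 100]

[6, 7, 8, 98, 99, 100]


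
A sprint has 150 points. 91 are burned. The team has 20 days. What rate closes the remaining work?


Formula: Required rate = Remaining points / Days left
Remaining = 150 - 91 = 59 points
Required rate = 59 / 20 = 2.95 points/day

2.95 points/day


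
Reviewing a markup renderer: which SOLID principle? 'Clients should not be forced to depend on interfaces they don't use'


This describes the Interface Segregation Principle (ISP)

Interface Segregation Principle (ISP)


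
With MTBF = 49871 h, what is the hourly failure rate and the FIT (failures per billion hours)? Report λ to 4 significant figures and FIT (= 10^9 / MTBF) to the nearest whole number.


Formula: λ = 1 / MTBF; FIT = λ × 1e9 = 1e9 / MTBF
λ = 1 / 49871 ≈ 2.005e-05 failures/hour
FIT = 1e9 / 49871 ≈ 20052 failures per 1e9 hours (nearest whole number)

λ = 2.005e-05 /h, FIT = 20052


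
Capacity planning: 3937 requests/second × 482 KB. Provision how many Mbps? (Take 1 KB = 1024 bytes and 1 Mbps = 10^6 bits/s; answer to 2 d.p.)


Formula: Mbps = payload_bytes * RPS * 8 / 1e6
Payload per request = 482 KB = 482 * 1024 = 493568 bytes
Total bytes/sec = 493568 * 3937 = 1943177216
Total bits/sec = 1943177216 * 8 = 15545417728
Mbps = 15545417728 / 1e6 = 15545.42

15545.42 Mbps


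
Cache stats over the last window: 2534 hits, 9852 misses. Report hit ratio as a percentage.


Formula: hit rate = hits / (hits + misses) * 100
hit rate = 2534 / (2534 + 9852) * 100
hit rate = 2534 / 12386 * 100
hit rate = 20.46%

20.46%


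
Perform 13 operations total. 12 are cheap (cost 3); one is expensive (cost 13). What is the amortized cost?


Formula: Amortized cost = Total cost / Operations
Total cost = (12 * 3) + (1 * 13)
Total cost = 36 + 13 = 49
Amortized = 49 / 13 = 3.7692

3.7692


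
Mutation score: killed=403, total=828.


Mutation score = killed / total * 100
Mutation score = 403 / 828 * 100
Mutation score = 48.67%

48.67%


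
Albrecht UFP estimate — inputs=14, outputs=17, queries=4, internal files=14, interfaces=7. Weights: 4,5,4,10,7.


UFP = EI*4 + EO*5 + EQ*4 + ILF*10 + EIF*7
UFP = 14*4 + 17*5 + 4*4 + 14*10 + 7*7
UFP = 56 + 85 + 16 + 140 + 49
UFP = 346

346


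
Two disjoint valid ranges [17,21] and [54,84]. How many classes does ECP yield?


Valid ranges: [17,21] and [54,84]
Class 1: x < 17 — invalid
Class 2: 17 ≤ x ≤ 21 — valid
Class 3: 21 < x < 54 — invalid (gap between ranges)
Class 4: 54 ≤ x ≤ 84 — valid
Class 5: x > 84 — invalid
Total equivalence classes: 5

5 equivalence classes


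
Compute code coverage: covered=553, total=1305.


Coverage = covered / total * 100
Coverage = 553 / 1305 * 100
Coverage = 42.38%

42.38%


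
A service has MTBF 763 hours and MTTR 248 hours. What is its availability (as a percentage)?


Availability = MTBF / (MTBF + MTTR)
Availability = 763 / (763 + 248)
Availability = 763 / 1011
Availability = 75.4698%

75.4698%


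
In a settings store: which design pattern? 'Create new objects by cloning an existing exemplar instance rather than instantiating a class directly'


This matches the Prototype pattern

Prototype


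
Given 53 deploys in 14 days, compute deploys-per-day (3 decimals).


Formula: deployments per day = releases / days
= 53 / 14
= 3.786 deploys/day
(equivalently, 26.5 deploys/week)

3.786 deploys/day


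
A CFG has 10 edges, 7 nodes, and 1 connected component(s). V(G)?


Formula: V(G) = E - N + 2P
V(G) = 10 - 7 + 2*1
V(G) = 3 + 2
V(G) = 5

5


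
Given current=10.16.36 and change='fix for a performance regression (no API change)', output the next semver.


Current: 10.16.36
Change category: 'fix for a performance regression (no API change)' → patch bump
SemVer rule: patch bump → increment PATCH (MAJOR and MINOR unchanged)
New: 10.16.37

10.16.37


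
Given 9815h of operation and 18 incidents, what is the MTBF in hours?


Formula: MTBF = Total operating time / Number of failures
MTBF = 9815 / 18
MTBF = 545.28 hours

545.28 hours


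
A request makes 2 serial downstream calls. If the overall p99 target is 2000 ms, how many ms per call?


Formula: per_stage = total_budget / stages
per_stage = 2000 / 2
per_stage = 1000.0 ms

1000.0 ms


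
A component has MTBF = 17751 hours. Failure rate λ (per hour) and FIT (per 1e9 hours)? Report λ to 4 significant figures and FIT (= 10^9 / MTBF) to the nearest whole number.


Formula: λ = 1 / MTBF; FIT = λ × 1e9 = 1e9 / MTBF
λ = 1 / 17751 ≈ 5.633e-05 failures/hour
FIT = 1e9 / 17751 ≈ 56335 failures per 1e9 hours (nearest whole number)

λ = 5.633e-05 /h, FIT = 56335


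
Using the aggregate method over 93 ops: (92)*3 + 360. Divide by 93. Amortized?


Formula: Amortized cost = Total cost / Operations
Total cost = (92 * 3) + (1 * 360)
Total cost = 276 + 360 = 636
Amortized = 636 / 93 = 6.8387

6.8387


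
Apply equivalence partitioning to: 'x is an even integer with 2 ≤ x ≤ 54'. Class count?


Constraint: even integers in [2, 54]
Class 1: x < 2 — out-of-range invalid
Class 2: x in [2,54] but odd — wrong type invalid
Class 3: x in [2,54] and even — valid
Class 4: x > 54 — out-of-range invalid
Total equivalence classes: 4

4 equivalence classes


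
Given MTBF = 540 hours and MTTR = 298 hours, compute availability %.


Availability = MTBF / (MTBF + MTTR)
Availability = 540 / (540 + 298)
Availability = 540 / 838
Availability = 64.4391%

64.4391%


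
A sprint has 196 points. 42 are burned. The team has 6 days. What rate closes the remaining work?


Formula: Required rate = Remaining points / Days left
Remaining = 196 - 42 = 154 points
Required rate = 154 / 6 = 25.67 points/day

25.67 points/day


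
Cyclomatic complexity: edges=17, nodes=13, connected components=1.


Formula: V(G) = E - N + 2P
V(G) = 17 - 13 + 2*1
V(G) = 4 + 2
V(G) = 6

6


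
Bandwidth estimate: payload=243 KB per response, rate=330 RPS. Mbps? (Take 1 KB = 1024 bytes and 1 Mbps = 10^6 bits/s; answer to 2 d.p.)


Formula: Mbps = payload_bytes * RPS * 8 / 1e6
Payload per request = 243 KB = 243 * 1024 = 248832 bytes
Total bytes/sec = 248832 * 330 = 82114560
Total bits/sec = 82114560 * 8 = 656916480
Mbps = 656916480 / 1e6 = 656.92

656.92 Mbps


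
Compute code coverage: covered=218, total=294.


Coverage = covered / total * 100
Coverage = 218 / 294 * 100
Coverage = 74.15%

74.15%


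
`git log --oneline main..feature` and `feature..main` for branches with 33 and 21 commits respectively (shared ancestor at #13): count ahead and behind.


Common ancestor: commit #13
feature commits after divergence: 33 - 13 = 20
main commits after divergence: 21 - 13 = 8
feature is 20 commits ahead of main
main is 8 commits ahead of feature

feature ahead: 20, main ahead: 8


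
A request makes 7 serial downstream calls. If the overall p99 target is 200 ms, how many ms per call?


Formula: per_stage = total_budget / stages
per_stage = 200 / 7
per_stage = 28.57 ms

28.57 ms


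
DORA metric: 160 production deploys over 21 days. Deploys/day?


Formula: deployments per day = releases / days
= 160 / 21
= 7.619 deploys/day
(equivalently, 53.33 deploys/week)

7.619 deploys/day


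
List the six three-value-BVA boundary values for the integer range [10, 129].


Range: [10, 129]
Boundaries: just below min, min, min+1, max-1, max, just above max
Values: [9, 10, 11, 128, 129, 130]

[9, 10, 11, 128, 129, 130]


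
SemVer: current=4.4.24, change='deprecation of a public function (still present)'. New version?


Current: 4.4.24
Change category: 'deprecation of a public function (still present)' → minor bump
SemVer rule: minor bump → increment MINOR, reset PATCH to 0 (MAJOR unchanged)
New: 4.5.0

4.5.0


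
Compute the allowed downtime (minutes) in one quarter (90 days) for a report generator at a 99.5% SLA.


Formula: allowed downtime = period * (100 - SLA) / 100
Period (quarter (90 days)) = 129600 minutes
Unavailability fraction = (100 - 99.5) / 100
Allowed downtime = 129600 * (100 - 99.5) / 100
Allowed downtime = 648.0 minutes

648.0 minutes


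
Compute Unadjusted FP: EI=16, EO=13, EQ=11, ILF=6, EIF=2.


UFP = EI*4 + EO*5 + EQ*4 + ILF*10 + EIF*7
UFP = 16*4 + 13*5 + 11*4 + 6*10 + 2*7
UFP = 64 + 65 + 44 + 60 + 14
UFP = 247

247


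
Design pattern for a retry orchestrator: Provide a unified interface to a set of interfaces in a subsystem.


This matches the Facade pattern

Facade


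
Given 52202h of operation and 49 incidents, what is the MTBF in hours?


Formula: MTBF = Total operating time / Number of failures
MTBF = 52202 / 49
MTBF = 1065.35 hours

1065.35 hours


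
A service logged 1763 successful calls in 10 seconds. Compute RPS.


Formula: throughput = requests / seconds
throughput = 1763 / 10
throughput = 176.3 requests/second

176.3 requests/second


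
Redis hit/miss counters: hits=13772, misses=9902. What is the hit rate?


Formula: hit rate = hits / (hits + misses) * 100
hit rate = 13772 / (13772 + 9902) * 100
hit rate = 13772 / 23674 * 100
hit rate = 58.17%

58.17%


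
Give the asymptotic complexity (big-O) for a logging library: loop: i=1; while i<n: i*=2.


Reasoning: i doubles each step so iterations are log2(n)
Complexity: O(log n)

O(log n)


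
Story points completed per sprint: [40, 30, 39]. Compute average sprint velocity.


Formula: Avg velocity = Total points / Number of sprints
Points: [40, 30, 39]
Sum = 40 + 30 + 39 = 109
Avg velocity = 109 / 3 = 36.33 points/sprint

36.33 points/sprint


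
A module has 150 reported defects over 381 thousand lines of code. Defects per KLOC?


Defect density = defects / KLOC
Defect density = 150 / 381
Defect density = 0.394 defects/KLOC

0.394 defects/KLOC


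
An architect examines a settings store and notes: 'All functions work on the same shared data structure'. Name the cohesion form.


Reasoning: Functions share data
Type: Communicational cohesion

Communicational cohesion


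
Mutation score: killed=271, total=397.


Mutation score = killed / total * 100
Mutation score = 271 / 397 * 100
Mutation score = 68.26%

68.26%


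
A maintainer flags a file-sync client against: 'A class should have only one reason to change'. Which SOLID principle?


This describes the Single Responsibility Principle (SRP)

Single Responsibility Principle (SRP)


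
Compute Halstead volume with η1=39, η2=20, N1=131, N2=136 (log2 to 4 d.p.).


Formula: V = N * log2(η), where N = N1 + N2 and η = η1 + η2
η = 39 + 20 = 59
N = 131 + 136 = 267
log2(59) ≈ 5.8826
V = 267 * 5.8826 = 1570.65

1570.65


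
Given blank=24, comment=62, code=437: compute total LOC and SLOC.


Total LOC = blank + comment + code
Total LOC = 24 + 62 + 437 = 523
SLOC (source only) = code = 437

Total LOC: 523, SLOC: 437


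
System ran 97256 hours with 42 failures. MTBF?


Formula: MTBF = Total operating time / Number of failures
MTBF = 97256 / 42
MTBF = 2315.62 hours

2315.62 hours


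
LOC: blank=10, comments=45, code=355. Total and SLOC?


Total LOC = blank + comment + code
Total LOC = 10 + 45 + 355 = 410
SLOC (source only) = code = 355

Total LOC: 410, SLOC: 355


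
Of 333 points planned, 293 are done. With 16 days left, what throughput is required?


Formula: Required rate = Remaining points / Days left
Remaining = 333 - 293 = 40 points
Required rate = 40 / 16 = 2.5 points/day

2.5 points/day


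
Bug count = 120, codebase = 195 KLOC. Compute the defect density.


Defect density = defects / KLOC
Defect density = 120 / 195
Defect density = 0.615 defects/KLOC

0.615 defects/KLOC


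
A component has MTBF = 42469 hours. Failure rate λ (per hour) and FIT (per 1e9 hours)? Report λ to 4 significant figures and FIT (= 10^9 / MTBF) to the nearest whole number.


Formula: λ = 1 / MTBF; FIT = λ × 1e9 = 1e9 / MTBF
λ = 1 / 42469 ≈ 2.355e-05 failures/hour
FIT = 1e9 / 42469 ≈ 23547 failures per 1e9 hours (nearest whole number)

λ = 2.355e-05 /h, FIT = 23547


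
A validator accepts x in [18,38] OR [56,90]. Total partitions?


Valid ranges: [18,38] and [56,90]
Class 1: x < 18 — invalid
Class 2: 18 ≤ x ≤ 38 — valid
Class 3: 38 < x < 56 — invalid (gap between ranges)
Class 4: 56 ≤ x ≤ 90 — valid
Class 5: x > 90 — invalid
Total equivalence classes: 5

5 equivalence classes


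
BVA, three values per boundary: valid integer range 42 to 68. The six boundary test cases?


Range: [42, 68]
Boundaries: just below min, min, min+1, max-1, max, just above max
Values: [41, 42, 43, 67, 68, 69]

[41, 42, 43, 67, 68, 69]


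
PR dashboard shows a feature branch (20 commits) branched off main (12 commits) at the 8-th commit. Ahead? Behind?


Common ancestor: commit #8
feature commits after divergence: 20 - 8 = 12
main commits after divergence: 12 - 8 = 4
feature is 12 commits ahead of main
main is 4 commits ahead of feature

feature ahead: 12, main ahead: 4


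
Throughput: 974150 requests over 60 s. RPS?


Formula: throughput = requests / seconds
throughput = 974150 / 60
throughput = 16235.83 requests/second

16235.83 requests/second


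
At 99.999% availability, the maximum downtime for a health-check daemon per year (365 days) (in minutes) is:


Formula: allowed downtime = period * (100 - SLA) / 100
Period (year (365 days)) = 525600 minutes
Unavailability fraction = (100 - 99.999) / 100
Allowed downtime = 525600 * (100 - 99.999) / 100
Allowed downtime = 5.256 minutes

5.256 minutes


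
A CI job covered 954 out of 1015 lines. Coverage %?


Coverage = covered / total * 100
Coverage = 954 / 1015 * 100
Coverage = 93.99%

93.99%


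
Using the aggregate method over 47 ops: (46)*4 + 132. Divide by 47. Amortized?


Formula: Amortized cost = Total cost / Operations
Total cost = (46 * 4) + (1 * 132)
Total cost = 184 + 132 = 316
Amortized = 316 / 47 = 6.7234

6.7234


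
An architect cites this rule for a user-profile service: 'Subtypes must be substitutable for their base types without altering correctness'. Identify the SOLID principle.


This describes the Liskov Substitution Principle (LSP)

Liskov Substitution Principle (LSP)


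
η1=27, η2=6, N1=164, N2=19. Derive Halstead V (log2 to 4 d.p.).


Formula: V = N * log2(η), where N = N1 + N2 and η = η1 + η2
η = 27 + 6 = 33
N = 164 + 19 = 183
log2(33) ≈ 5.0444
V = 183 * 5.0444 = 923.13

923.13


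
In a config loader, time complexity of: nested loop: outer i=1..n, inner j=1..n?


Reasoning: n iterations times n iterations
Complexity: O(n^2)

O(n^2)


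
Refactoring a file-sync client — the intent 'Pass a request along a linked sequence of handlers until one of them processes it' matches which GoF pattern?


This matches the Chain of Responsibility pattern

Chain of Responsibility


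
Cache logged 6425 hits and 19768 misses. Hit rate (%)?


Formula: hit rate = hits / (hits + misses) * 100
hit rate = 6425 / (6425 + 19768) * 100
hit rate = 6425 / 26193 * 100
hit rate = 24.53%

24.53%


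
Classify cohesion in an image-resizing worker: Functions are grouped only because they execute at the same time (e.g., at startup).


Reasoning: Related by timing only
Type: Temporal cohesion

Temporal cohesion


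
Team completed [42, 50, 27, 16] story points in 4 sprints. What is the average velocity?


Formula: Avg velocity = Total points / Number of sprints
Points: [42, 50, 27, 16]
Sum = 42 + 50 + 27 + 16 = 135
Avg velocity = 135 / 4 = 33.75 points/sprint

33.75 points/sprint


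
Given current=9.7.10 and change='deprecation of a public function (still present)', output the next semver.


Current: 9.7.10
Change category: 'deprecation of a public function (still present)' → minor bump
SemVer rule: minor bump → increment MINOR, reset PATCH to 0 (MAJOR unchanged)
New: 9.8.0

9.8.0


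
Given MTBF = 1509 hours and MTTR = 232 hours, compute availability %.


Availability = MTBF / (MTBF + MTTR)
Availability = 1509 / (1509 + 232)
Availability = 1509 / 1741
Availability = 86.6743%

86.6743%


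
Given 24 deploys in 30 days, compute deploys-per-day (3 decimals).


Formula: deployments per day = releases / days
= 24 / 30
= 0.8 deploys/day
(equivalently, 5.6 deploys/week)

0.8 deploys/day


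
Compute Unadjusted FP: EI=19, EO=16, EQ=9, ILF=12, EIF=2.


UFP = EI*4 + EO*5 + EQ*4 + ILF*10 + EIF*7
UFP = 19*4 + 16*5 + 9*4 + 12*10 + 2*7
UFP = 76 + 80 + 36 + 120 + 14
UFP = 326

326


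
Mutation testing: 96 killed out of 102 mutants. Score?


Mutation score = killed / total * 100
Mutation score = 96 / 102 * 100
Mutation score = 94.12%

94.12%


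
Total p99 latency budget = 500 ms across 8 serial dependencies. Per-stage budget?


Formula: per_stage = total_budget / stages
per_stage = 500 / 8
per_stage = 62.5 ms

62.5 ms


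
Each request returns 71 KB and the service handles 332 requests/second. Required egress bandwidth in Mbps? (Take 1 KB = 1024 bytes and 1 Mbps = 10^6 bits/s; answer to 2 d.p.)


Formula: Mbps = payload_bytes * RPS * 8 / 1e6
Payload per request = 71 KB = 71 * 1024 = 72704 bytes
Total bytes/sec = 72704 * 332 = 24137728
Total bits/sec = 24137728 * 8 = 193101824
Mbps = 193101824 / 1e6 = 193.1

193.1 Mbps


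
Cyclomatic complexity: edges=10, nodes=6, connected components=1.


Formula: V(G) = E - N + 2P
V(G) = 10 - 6 + 2*1
V(G) = 4 + 2
V(G) = 6

6


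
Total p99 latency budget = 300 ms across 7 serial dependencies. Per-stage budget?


Formula: per_stage = total_budget / stages
per_stage = 300 / 7
per_stage = 42.86 ms

42.86 ms


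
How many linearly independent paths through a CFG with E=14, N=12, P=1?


Formula: V(G) = E - N + 2P
V(G) = 14 - 12 + 2*1
V(G) = 2 + 2
V(G) = 4

4


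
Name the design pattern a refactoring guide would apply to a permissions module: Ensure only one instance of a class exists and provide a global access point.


This matches the Singleton pattern

Singleton


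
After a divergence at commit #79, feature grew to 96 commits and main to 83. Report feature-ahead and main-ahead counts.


Common ancestor: commit #79
feature commits after divergence: 96 - 79 = 17
main commits after divergence: 83 - 79 = 4
feature is 17 commits ahead of main
main is 4 commits ahead of feature

feature ahead: 17, main ahead: 4


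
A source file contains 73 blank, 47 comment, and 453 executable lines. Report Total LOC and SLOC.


Total LOC = blank + comment + code
Total LOC = 73 + 47 + 453 = 573
SLOC (source only) = code = 453

Total LOC: 573, SLOC: 453


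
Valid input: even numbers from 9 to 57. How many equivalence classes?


Constraint: even integers in [9, 57]
Class 1: x < 9 — out-of-range invalid
Class 2: x in [9,57] but odd — wrong type invalid
Class 3: x in [9,57] and even — valid
Class 4: x > 57 — out-of-range invalid
Total equivalence classes: 4

4 equivalence classes


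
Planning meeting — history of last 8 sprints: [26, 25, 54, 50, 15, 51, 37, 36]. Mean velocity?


Formula: Avg velocity = Total points / Number of sprints
Points: [26, 25, 54, 50, 15, 51, 37, 36]
Sum = 26 + 25 + 54 + 50 + 15 + 51 + 37 + 36 = 294
Avg velocity = 294 / 8 = 36.75 points/sprint

36.75 points/sprint


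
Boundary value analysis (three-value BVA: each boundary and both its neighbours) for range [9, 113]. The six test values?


Range: [9, 113]
Boundaries: just below min, min, min+1, max-1, max, just above max
Values: [8, 9, 10, 112, 113, 114]

[8, 9, 10, 112, 113, 114]


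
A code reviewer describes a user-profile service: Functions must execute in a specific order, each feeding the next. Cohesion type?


Reasoning: Output of one is input to next
Type: Sequential cohesion

Sequential cohesion


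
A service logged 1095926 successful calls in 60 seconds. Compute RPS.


Formula: throughput = requests / seconds
throughput = 1095926 / 60
throughput = 18265.43 requests/second

18265.43 requests/second


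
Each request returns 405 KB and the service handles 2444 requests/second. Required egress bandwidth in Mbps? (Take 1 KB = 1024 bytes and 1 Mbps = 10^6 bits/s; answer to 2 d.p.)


Formula: Mbps = payload_bytes * RPS * 8 / 1e6
Payload per request = 405 KB = 405 * 1024 = 414720 bytes
Total bytes/sec = 414720 * 2444 = 1013575680
Total bits/sec = 1013575680 * 8 = 8108605440
Mbps = 8108605440 / 1e6 = 8108.61

8108.61 Mbps


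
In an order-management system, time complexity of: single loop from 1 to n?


Reasoning: one pass through n items
Complexity: O(n)

O(n)


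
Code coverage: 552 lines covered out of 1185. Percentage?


Coverage = covered / total * 100
Coverage = 552 / 1185 * 100
Coverage = 46.58%

46.58%


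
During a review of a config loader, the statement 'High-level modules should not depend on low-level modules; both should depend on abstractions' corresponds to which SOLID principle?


This describes the Dependency Inversion Principle (DIP)

Dependency Inversion Principle (DIP)


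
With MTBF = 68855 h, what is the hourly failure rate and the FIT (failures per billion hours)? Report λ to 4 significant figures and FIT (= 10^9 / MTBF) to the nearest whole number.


Formula: λ = 1 / MTBF; FIT = λ × 1e9 = 1e9 / MTBF
λ = 1 / 68855 ≈ 1.452e-05 failures/hour
FIT = 1e9 / 68855 ≈ 14523 failures per 1e9 hours (nearest whole number)

λ = 1.452e-05 /h, FIT = 14523


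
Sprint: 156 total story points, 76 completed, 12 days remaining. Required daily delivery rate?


Formula: Required rate = Remaining points / Days left
Remaining = 156 - 76 = 80 points
Required rate = 80 / 12 = 6.67 points/day

6.67 points/day


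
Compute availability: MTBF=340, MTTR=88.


Availability = MTBF / (MTBF + MTTR)
Availability = 340 / (340 + 88)
Availability = 340 / 428
Availability = 79.4393%

79.4393%


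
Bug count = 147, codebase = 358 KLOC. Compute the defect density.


Defect density = defects / KLOC
Defect density = 147 / 358
Defect density = 0.411 defects/KLOC

0.411 defects/KLOC


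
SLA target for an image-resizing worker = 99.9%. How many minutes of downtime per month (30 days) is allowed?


Formula: allowed downtime = period * (100 - SLA) / 100
Period (month (30 days)) = 43200 minutes
Unavailability fraction = (100 - 99.9) / 100
Allowed downtime = 43200 * (100 - 99.9) / 100
Allowed downtime = 43.2 minutes

43.2 minutes


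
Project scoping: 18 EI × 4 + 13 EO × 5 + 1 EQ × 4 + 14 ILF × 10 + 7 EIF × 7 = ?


UFP = EI*4 + EO*5 + EQ*4 + ILF*10 + EIF*7
UFP = 18*4 + 13*5 + 1*4 + 14*10 + 7*7
UFP = 72 + 65 + 4 + 140 + 49
UFP = 330

330


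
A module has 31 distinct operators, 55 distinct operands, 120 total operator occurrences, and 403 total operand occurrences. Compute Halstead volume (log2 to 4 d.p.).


Formula: V = N * log2(η), where N = N1 + N2 and η = η1 + η2
η = 31 + 55 = 86
N = 120 + 403 = 523
log2(86) ≈ 6.4263
V = 523 * 6.4263 = 3360.95

3360.95


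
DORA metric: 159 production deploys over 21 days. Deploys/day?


Formula: deployments per day = releases / days
= 159 / 21
= 7.571 deploys/day
(equivalently, 53.0 deploys/week)

7.571 deploys/day


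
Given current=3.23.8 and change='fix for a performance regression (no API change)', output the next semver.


Current: 3.23.8
Change category: 'fix for a performance regression (no API change)' → patch bump
SemVer rule: patch bump → increment PATCH (MAJOR and MINOR unchanged)
New: 3.23.9

3.23.9


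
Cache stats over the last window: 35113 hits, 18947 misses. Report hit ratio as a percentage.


Formula: hit rate = hits / (hits + misses) * 100
hit rate = 35113 / (35113 + 18947) * 100
hit rate = 35113 / 54060 * 100
hit rate = 64.95%

64.95%


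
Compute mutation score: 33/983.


Mutation score = killed / total * 100
Mutation score = 33 / 983 * 100
Mutation score = 3.36%

3.36%


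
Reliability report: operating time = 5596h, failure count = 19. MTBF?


Formula: MTBF = Total operating time / Number of failures
MTBF = 5596 / 19
MTBF = 294.53 hours

294.53 hours


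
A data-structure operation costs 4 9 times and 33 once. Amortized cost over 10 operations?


Formula: Amortized cost = Total cost / Operations
Total cost = (9 * 4) + (1 * 33)
Total cost = 36 + 33 = 69
Amortized = 69 / 10 = 6.9

6.9


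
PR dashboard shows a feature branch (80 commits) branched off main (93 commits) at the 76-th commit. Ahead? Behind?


Common ancestor: commit #76
feature commits after divergence: 80 - 76 = 4
main commits after divergence: 93 - 76 = 17
feature is 4 commits ahead of main
main is 17 commits ahead of feature

feature ahead: 4, main ahead: 17


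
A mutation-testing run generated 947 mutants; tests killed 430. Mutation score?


Mutation score = killed / total * 100
Mutation score = 430 / 947 * 100
Mutation score = 45.41%

45.41%


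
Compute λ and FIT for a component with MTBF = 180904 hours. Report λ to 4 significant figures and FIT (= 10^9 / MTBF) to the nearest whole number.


Formula: λ = 1 / MTBF; FIT = λ × 1e9 = 1e9 / MTBF
λ = 1 / 180904 ≈ 5.528e-06 failures/hour
FIT = 1e9 / 180904 ≈ 5528 failures per 1e9 hours (nearest whole number)

λ = 5.528e-06 /h, FIT = 5528


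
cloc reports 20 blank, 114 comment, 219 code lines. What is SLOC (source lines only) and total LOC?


Total LOC = blank + comment + code
Total LOC = 20 + 114 + 219 = 353
SLOC (source only) = code = 219

Total LOC: 353, SLOC: 219


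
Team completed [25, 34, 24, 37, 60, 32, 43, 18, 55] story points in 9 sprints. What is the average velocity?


Formula: Avg velocity = Total points / Number of sprints
Points: [25, 34, 24, 37, 60, 32, 43, 18, 55]
Sum = 25 + 34 + 24 + 37 + 60 + 32 + 43 + 18 + 55 = 328
Avg velocity = 328 / 9 = 36.44 points/sprint

36.44 points/sprint


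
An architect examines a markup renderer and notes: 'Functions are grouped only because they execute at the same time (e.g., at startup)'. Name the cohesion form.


Reasoning: Related by timing only
Type: Temporal cohesion

Temporal cohesion


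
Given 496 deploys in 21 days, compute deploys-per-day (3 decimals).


Formula: deployments per day = releases / days
= 496 / 21
= 23.619 deploys/day
(equivalently, 165.33 deploys/week)

23.619 deploys/day


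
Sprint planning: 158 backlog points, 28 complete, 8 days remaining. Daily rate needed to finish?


Formula: Required rate = Remaining points / Days left
Remaining = 158 - 28 = 130 points
Required rate = 130 / 8 = 16.25 points/day

16.25 points/day


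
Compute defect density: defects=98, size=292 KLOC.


Defect density = defects / KLOC
Defect density = 98 / 292
Defect density = 0.336 defects/KLOC

0.336 defects/KLOC


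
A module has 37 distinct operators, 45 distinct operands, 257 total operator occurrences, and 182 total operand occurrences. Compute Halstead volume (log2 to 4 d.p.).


Formula: V = N * log2(η), where N = N1 + N2 and η = η1 + η2
η = 37 + 45 = 82
N = 257 + 182 = 439
log2(82) ≈ 6.3576
V = 439 * 6.3576 = 2790.99

2790.99


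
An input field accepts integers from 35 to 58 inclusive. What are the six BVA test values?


Range: [35, 58]
Boundaries: just below min, min, min+1, max-1, max, just above max
Values: [34, 35, 36, 57, 58, 59]

[34, 35, 36, 57, 58, 59]


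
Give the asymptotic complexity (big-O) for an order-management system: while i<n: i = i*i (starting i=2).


Reasoning: squaring drives double-exponential growth; iterations ~ log log n
Complexity: O(log log n)

O(log log n)


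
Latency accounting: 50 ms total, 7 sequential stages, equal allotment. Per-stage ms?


Formula: per_stage = total_budget / stages
per_stage = 50 / 7
per_stage = 7.14 ms

7.14 ms


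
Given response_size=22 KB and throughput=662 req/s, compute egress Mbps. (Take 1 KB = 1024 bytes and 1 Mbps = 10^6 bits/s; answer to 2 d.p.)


Formula: Mbps = payload_bytes * RPS * 8 / 1e6
Payload per request = 22 KB = 22 * 1024 = 22528 bytes
Total bytes/sec = 22528 * 662 = 14913536
Total bits/sec = 14913536 * 8 = 119308288
Mbps = 119308288 / 1e6 = 119.31

119.31 Mbps


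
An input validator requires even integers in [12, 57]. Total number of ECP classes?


Constraint: even integers in [12, 57]
Class 1: x < 12 — out-of-range invalid
Class 2: x in [12,57] but odd — wrong type invalid
Class 3: x in [12,57] and even — valid
Class 4: x > 57 — out-of-range invalid
Total equivalence classes: 4

4 equivalence classes


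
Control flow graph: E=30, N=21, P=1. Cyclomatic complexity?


Formula: V(G) = E - N + 2P
V(G) = 30 - 21 + 2*1
V(G) = 9 + 2
V(G) = 11

11


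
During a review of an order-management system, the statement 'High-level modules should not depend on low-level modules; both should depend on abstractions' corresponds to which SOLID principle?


This describes the Dependency Inversion Principle (DIP)

Dependency Inversion Principle (DIP)


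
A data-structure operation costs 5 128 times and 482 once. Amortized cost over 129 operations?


Formula: Amortized cost = Total cost / Operations
Total cost = (128 * 5) + (1 * 482)
Total cost = 640 + 482 = 1122
Amortized = 1122 / 129 = 8.6977

8.6977


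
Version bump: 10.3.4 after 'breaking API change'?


Current: 10.3.4
Change category: 'breaking API change' → major bump
SemVer rule: major bump → increment MAJOR, reset MINOR and PATCH to 0
New: 11.0.0

11.0.0


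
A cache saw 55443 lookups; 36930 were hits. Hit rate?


Formula: hit rate = hits / (hits + misses) * 100
hit rate = 36930 / (36930 + 18513) * 100
hit rate = 36930 / 55443 * 100
hit rate = 66.61%

66.61%


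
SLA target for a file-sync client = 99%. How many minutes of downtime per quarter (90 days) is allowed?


Formula: allowed downtime = period * (100 - SLA) / 100
Period (quarter (90 days)) = 129600 minutes
Unavailability fraction = (100 - 99.0) / 100
Allowed downtime = 129600 * (100 - 99.0) / 100
Allowed downtime = 1296.0 minutes

1296.0 minutes


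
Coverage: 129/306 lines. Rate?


Coverage = covered / total * 100
Coverage = 129 / 306 * 100
Coverage = 42.16%

42.16%


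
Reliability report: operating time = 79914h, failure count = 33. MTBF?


Formula: MTBF = Total operating time / Number of failures
MTBF = 79914 / 33
MTBF = 2421.64 hours

2421.64 hours


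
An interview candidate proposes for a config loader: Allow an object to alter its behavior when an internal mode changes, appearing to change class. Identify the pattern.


This matches the State pattern

State


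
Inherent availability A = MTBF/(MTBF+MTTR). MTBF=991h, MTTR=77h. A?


Availability = MTBF / (MTBF + MTTR)
Availability = 991 / (991 + 77)
Availability = 991 / 1068
Availability = 92.7903%

92.7903%
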